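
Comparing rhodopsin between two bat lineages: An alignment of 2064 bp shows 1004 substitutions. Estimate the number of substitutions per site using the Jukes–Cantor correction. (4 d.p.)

p = 1004/2064 ≈ 0.486434.
d = −(3/4) ln(1 − 4p/3) = −0.75 ln(1 − 0.648579) = −0.75 ln(0.351421)
  = −0.75 × (-1.045770) = 0.784328 substitutions/site.

0.7843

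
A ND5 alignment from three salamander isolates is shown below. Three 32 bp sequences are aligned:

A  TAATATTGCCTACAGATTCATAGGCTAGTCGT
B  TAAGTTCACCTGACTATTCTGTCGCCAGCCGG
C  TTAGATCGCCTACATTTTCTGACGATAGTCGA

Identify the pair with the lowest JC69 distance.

A and C

A–B: 15/32 differ, p = 0.469, d = 0.736.
A–C: 10/32 differ, p = 0.313, d = 0.404.
B–C: 12/32 differ, p = 0.375, d = 0.520.
The smallest distance is between A and C.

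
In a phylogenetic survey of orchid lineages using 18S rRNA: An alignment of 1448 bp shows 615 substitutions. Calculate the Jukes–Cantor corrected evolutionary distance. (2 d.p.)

p = 615/1448 ≈ 0.424724.
d = −(3/4) ln(1 − 4p/3) = −0.75 ln(1 − 0.566299) = −0.75 ln(0.433701)
  = −0.75 × (-0.835400) = 0.626550 substitutions/site.

0.63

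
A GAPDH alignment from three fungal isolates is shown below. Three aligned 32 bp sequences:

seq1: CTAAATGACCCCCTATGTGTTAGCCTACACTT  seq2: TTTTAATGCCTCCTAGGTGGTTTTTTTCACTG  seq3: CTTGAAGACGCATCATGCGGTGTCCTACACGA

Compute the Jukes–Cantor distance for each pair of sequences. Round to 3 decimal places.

d(seq1,seq2) = 0.736, d(seq1,seq3) = 0.585, d(seq2,seq3) = 0.924

seq1–seq2: 15/32 sites differ → p = 0.46875, d = −0.75 ln(1 − 0.625) = 0.735622 ≈ 0.736.
seq1–seq3: 13/32 sites differ → p = 0.40625, d = −0.75 ln(1 − 0.541667) = 0.585119 ≈ 0.585.
seq2–seq3: 17/32 sites differ → p = 0.53125, d = −0.75 ln(1 − 0.708333) = 0.924107 ≈ 0.924.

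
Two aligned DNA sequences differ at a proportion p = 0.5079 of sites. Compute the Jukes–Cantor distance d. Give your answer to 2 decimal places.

d = −(3/4) ln(1 − 4p/3) = −0.75 ln(1 − 0.6772) = −0.75 ln(0.3228)
  = −0.75 × (-1.130722) = 0.848042 substitutions/site.

0.85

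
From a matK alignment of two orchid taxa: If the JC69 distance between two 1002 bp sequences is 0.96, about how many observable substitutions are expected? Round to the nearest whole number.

543

Invert JC69: p = (3/4)(1 − e^(−4d/3)) = 0.75 × (1 − e^(-1.28)) = 0.75 × (1 − 0.278037) = 0.541472.
Expected differing sites = pL ≈ 0.541472 × 1002 = 542.554944 ≈ 543.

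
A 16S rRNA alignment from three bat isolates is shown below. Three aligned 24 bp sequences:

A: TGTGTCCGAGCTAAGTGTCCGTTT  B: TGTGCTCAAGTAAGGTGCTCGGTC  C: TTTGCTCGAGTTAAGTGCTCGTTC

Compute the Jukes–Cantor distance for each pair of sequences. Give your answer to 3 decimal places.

A–B: 10/24 sites differ → p ≈ 0.416667, d = −0.75 ln(1 − 0.555556) = 0.608198 ≈ 0.608.
A–C: 7/24 sites differ → p ≈ 0.291667, d = −0.75 ln(1 − 0.388889) = 0.369358 ≈ 0.369.
B–C: 5/24 sites differ → p ≈ 0.208333, d = −0.75 ln(1 − 0.277777) = 0.244066 ≈ 0.244.

d(A,B) = 0.608, d(A,C) = 0.369, d(B,C) = 0.244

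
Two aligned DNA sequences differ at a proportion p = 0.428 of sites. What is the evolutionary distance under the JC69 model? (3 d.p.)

d = −(3/4) ln(1 − 4p/3) = −0.75 ln(1 − 0.570667) = −0.75 ln(0.429333)
  = −0.75 × (-0.845522) = 0.634142 substitutions/site.

0.634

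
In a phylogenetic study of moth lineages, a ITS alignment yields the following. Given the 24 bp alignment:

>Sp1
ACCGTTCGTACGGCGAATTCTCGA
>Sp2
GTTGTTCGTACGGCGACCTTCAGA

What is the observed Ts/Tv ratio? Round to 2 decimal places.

Transitions are A↔G and C↔T; transversions are all other mismatches.
Transitions: 6. Transversions: 2.
R = 6/2 = 3.00.

3.00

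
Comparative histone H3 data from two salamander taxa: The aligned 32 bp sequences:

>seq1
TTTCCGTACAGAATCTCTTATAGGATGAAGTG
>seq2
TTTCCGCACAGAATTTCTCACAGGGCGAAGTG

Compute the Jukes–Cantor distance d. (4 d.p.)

The sequences differ at 6 of 32 sites (7, 15, 19, 21, 25, 26), so p = 6/32 = 0.1875.
d = −(3/4) ln(1 − 4p/3) = −0.75 ln(1 − 0.25) = −0.75 ln(0.75)
  = −0.75 × (-0.287682) = 0.215762 substitutions/site.

0.2158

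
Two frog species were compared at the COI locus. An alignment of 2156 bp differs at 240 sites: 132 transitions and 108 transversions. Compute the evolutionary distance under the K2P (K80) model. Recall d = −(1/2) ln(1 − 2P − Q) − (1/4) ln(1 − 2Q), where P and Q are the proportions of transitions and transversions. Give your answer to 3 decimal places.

0.121

P = 132/2156 ≈ 0.061224 and Q = 108/2156 ≈ 0.050093.
Under the Kimura two-parameter model, d = −½ ln(1 − 2P − Q) − ¼ ln(1 − 2Q).
1 − 2P − Q = 0.827459, giving −½ ln(0.827459) = 0.094698.
1 − 2Q = 0.899814, giving −¼ ln(0.899814) = 0.026392.
d = 0.094698 + 0.026392 = 0.121090.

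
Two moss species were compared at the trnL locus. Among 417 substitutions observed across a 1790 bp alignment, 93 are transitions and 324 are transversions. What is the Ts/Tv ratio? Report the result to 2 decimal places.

0.29

R = 93/324 = 0.287037… ≈ 0.29 (to 2 d.p.).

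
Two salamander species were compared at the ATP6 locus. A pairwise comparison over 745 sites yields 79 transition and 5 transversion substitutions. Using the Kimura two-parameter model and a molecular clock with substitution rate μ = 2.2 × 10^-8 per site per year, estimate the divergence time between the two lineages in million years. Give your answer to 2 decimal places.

P = 79/745 ≈ 0.10604 and Q = 5/745 ≈ 0.006711.
Under the Kimura two-parameter model, d = −½ ln(1 − 2P − Q) − ¼ ln(1 − 2Q).
1 − 2P − Q = 0.781209, giving −½ ln(0.781209) = 0.123456.
1 − 2Q = 0.986578, giving −¼ ln(0.986578) = 0.003378.
d = 0.123456 + 0.003378 = 0.126834.
Under a molecular clock d = 2μt, so t = d/(2μ) = 0.126834 / (2 × 2.2 × 10^-8) = 2.88 million years.

2.88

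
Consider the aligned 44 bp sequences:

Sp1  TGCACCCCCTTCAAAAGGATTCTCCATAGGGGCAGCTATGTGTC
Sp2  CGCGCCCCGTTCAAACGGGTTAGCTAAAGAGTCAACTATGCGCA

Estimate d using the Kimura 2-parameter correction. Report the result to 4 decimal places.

0.4656

Of 44 sites, 8 differences are transitions and 7 are transversions, so P = 8/44 ≈ 0.181818 and Q = 7/44 ≈ 0.159091.
Under the Kimura two-parameter model, d = −½ ln(1 − 2P − Q) − ¼ ln(1 − 2Q).
1 − 2P − Q = 0.477273, giving −½ ln(0.477273) = 0.369833.
1 − 2Q = 0.681818, giving −¼ ln(0.681818) = 0.095748.
d = 0.369833 + 0.095748 = 0.465581.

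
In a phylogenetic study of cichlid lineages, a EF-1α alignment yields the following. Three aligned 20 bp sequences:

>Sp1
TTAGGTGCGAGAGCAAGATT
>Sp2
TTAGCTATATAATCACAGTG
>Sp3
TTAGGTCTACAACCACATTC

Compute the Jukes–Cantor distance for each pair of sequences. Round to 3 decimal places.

Sp1–Sp2: 11/20 sites differ → p = 0.55, d = −0.75 ln(1 − 0.733333) = 0.991316 ≈ 0.991.
Sp1–Sp3: 10/20 sites differ → p = 0.5, d = −0.75 ln(1 − 0.666667) = 0.823960 ≈ 0.824.
Sp2–Sp3: 6/20 sites differ → p = 0.3, d = −0.75 ln(1 − 0.4) = 0.383119 ≈ 0.383.

d(Sp1,Sp2) = 0.991, d(Sp1,Sp3) = 0.824, d(Sp2,Sp3) = 0.383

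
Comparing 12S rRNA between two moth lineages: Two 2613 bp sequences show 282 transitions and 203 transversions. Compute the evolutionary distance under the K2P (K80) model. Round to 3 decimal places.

0.216

P = 282/2613 ≈ 0.107922 and Q = 203/2613 ≈ 0.077688.
Under the Kimura two-parameter model, d = −½ ln(1 − 2P − Q) − ¼ ln(1 − 2Q).
1 − 2P − Q = 0.706468, giving −½ ln(0.706468) = 0.173739.
1 − 2Q = 0.844624, giving −¼ ln(0.844624) = 0.042216.
d = 0.173739 + 0.042216 = 0.215955.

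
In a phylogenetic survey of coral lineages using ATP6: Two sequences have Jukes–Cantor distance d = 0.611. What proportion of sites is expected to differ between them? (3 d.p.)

0.418

p = (3/4)(1 − e^(−4d/3)) = 0.75 × (1 − e^(-0.814667)) = 0.75 × (1 − 0.442787) = 0.417910.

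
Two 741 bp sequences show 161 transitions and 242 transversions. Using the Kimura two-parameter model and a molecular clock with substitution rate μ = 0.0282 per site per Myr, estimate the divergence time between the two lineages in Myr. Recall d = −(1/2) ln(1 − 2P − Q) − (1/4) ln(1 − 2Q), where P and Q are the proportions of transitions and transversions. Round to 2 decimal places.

P = 161/741 ≈ 0.217274 and Q = 242/741 ≈ 0.326586.
Under the Kimura two-parameter model, d = −½ ln(1 − 2P − Q) − ¼ ln(1 − 2Q).
1 − 2P − Q = 0.238866, giving −½ ln(0.238866) = 0.715926.
1 − 2Q = 0.346828, giving −¼ ln(0.346828) = 0.264732.
d = 0.715926 + 0.264732 = 0.980658.
Under a molecular clock d = 2μt, so t = d/(2μ) = 0.980658 / (2 × 0.0282) = 17.39 Myr.

17.39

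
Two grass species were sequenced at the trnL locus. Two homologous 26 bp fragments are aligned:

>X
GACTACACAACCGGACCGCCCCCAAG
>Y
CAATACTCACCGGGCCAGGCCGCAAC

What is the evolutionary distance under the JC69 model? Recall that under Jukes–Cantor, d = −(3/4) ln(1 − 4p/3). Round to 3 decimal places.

The sequences differ at 10 of 26 sites (1, 3, 7, 10, 12, 15, 17, 19, 22, 26), so p = 10/26 ≈ 0.384615.
d = −(3/4) ln(1 − 4p/3) = −0.75 ln(1 − 0.51282) = −0.75 ln(0.48718)
  = −0.75 × (-0.719122) = 0.539342 substitutions/site.

0.539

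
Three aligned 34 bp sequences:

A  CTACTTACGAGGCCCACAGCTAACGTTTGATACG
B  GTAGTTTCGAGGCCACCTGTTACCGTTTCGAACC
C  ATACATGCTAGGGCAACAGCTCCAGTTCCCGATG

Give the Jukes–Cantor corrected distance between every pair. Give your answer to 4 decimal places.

d(A,B) = 0.4770, d(A,C) = 0.5972, d(B,C) = 0.7405

A–B: 12/34 sites differ → p ≈ 0.352941, d = −0.75 ln(1 − 0.470588) = 0.476991 ≈ 0.4770.
A–C: 14/34 sites differ → p ≈ 0.411765, d = −0.75 ln(1 − 0.54902) = 0.597249 ≈ 0.5972.
B–C: 16/34 sites differ → p ≈ 0.470588, d = −0.75 ln(1 − 0.627451) = 0.740540 ≈ 0.7405.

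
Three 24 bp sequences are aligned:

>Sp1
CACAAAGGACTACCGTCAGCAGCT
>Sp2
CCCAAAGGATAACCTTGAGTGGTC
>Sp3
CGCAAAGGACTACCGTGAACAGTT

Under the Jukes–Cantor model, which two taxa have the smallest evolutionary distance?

Sp1–Sp2: 9/24 differ, p = 0.375, d = 0.520.
Sp1–Sp3: 4/24 differ, p = 0.167, d = 0.188.
Sp2–Sp3: 8/24 differ, p = 0.333, d = 0.441.
The smallest distance is between Sp1 and Sp3.

Sp1 and Sp3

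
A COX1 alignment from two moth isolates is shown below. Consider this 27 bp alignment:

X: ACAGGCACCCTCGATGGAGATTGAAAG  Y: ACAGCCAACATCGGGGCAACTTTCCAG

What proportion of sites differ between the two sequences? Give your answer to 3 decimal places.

0.407

The sequences differ at 11 of 27 positions.
p = 11/27 = 0.407407… ≈ 0.407 (to 3 d.p.).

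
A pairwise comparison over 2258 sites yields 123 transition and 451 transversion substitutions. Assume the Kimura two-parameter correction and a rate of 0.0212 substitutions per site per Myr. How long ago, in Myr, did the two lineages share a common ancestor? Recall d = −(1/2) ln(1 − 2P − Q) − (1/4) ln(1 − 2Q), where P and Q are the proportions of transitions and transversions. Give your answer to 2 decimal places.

7.36

P = 123/2258 ≈ 0.054473 and Q = 451/2258 ≈ 0.199734.
Under the Kimura two-parameter model, d = −½ ln(1 − 2P − Q) − ¼ ln(1 − 2Q).
1 − 2P − Q = 0.69132, giving −½ ln(0.69132) = 0.184576.
1 − 2Q = 0.600532, giving −¼ ln(0.600532) = 0.127485.
d = 0.184576 + 0.127485 = 0.312061.
Under a molecular clock d = 2μt, so t = d/(2μ) = 0.312061 / (2 × 0.0212) = 7.36 Myr.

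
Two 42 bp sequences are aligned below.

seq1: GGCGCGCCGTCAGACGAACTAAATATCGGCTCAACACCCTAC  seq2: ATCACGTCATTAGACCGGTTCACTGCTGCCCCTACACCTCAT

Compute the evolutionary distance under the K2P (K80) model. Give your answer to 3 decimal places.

Of 42 sites, 15 differences are transitions and 6 are transversions, so P = 15/42 ≈ 0.357143 and Q = 6/42 ≈ 0.142857.
Under the Kimura two-parameter model, d = −½ ln(1 − 2P − Q) − ¼ ln(1 − 2Q).
1 − 2P − Q = 0.142857, giving −½ ln(0.142857) = 0.972956.
1 − 2Q = 0.714286, giving −¼ ln(0.714286) = 0.084118.
d = 0.972956 + 0.084118 = 1.057074.

1.057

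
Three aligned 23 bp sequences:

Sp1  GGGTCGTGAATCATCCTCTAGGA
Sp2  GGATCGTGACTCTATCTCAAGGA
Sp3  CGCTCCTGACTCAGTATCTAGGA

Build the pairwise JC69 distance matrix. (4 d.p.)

d(Sp1,Sp2) = 0.3206, d(Sp1,Sp3) = 0.3904, d(Sp2,Sp3) = 0.3904

Sp1–Sp2: 6/23 sites differ → p ≈ 0.26087, d = −0.75 ln(1 − 0.347827) = 0.320584 ≈ 0.3206.
Sp1–Sp3: 7/23 sites differ → p ≈ 0.304348, d = −0.75 ln(1 − 0.405797) = 0.390401 ≈ 0.3904.
Sp2–Sp3: 7/23 sites differ → p ≈ 0.304348, d = −0.75 ln(1 − 0.405797) = 0.390401 ≈ 0.3904.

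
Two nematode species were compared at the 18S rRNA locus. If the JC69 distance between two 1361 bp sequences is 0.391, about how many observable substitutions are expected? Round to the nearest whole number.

415

Invert JC69: p = (3/4)(1 − e^(−4d/3)) = 0.75 × (1 − e^(-0.521333)) = 0.75 × (1 − 0.593729) = 0.304703.
Expected differing sites = pL ≈ 0.304703 × 1361 = 414.700783 ≈ 415.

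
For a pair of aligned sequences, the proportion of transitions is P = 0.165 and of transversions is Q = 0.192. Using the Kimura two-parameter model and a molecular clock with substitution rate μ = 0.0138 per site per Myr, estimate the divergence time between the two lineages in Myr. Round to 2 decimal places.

17.76

Under the Kimura two-parameter model, d = −½ ln(1 − 2P − Q) − ¼ ln(1 − 2Q).
1 − 2P − Q = 0.478, giving −½ ln(0.478) = 0.369072.
1 − 2Q = 0.616, giving −¼ ln(0.616) = 0.121127.
d = 0.369072 + 0.121127 = 0.490199.
Under a molecular clock d = 2μt, so t = d/(2μ) = 0.490199 / (2 × 0.0138) = 17.76 Myr.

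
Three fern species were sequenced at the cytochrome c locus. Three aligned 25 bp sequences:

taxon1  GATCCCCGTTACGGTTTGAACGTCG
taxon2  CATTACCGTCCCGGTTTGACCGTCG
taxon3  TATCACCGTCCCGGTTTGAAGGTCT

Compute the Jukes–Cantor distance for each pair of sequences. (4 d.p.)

d(taxon1,taxon2) = 0.2892, d(taxon1,taxon3) = 0.2892, d(taxon2,taxon3) = 0.2326

taxon1–taxon2: 6/25 sites differ → p = 0.24, d = −0.75 ln(1 − 0.32) = 0.289247 ≈ 0.2892.
taxon1–taxon3: 6/25 sites differ → p = 0.24, d = −0.75 ln(1 − 0.32) = 0.289247 ≈ 0.2892.
taxon2–taxon3: 5/25 sites differ → p = 0.2, d = −0.75 ln(1 − 0.266667) = 0.232617 ≈ 0.2326.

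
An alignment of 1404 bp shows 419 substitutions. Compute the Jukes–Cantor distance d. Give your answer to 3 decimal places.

0.381

p = 419/1404 ≈ 0.298433.
d = −(3/4) ln(1 − 4p/3) = −0.75 ln(1 − 0.397911) = −0.75 ln(0.602089)
  = −0.75 × (-0.507350) = 0.380513 substitutions/site.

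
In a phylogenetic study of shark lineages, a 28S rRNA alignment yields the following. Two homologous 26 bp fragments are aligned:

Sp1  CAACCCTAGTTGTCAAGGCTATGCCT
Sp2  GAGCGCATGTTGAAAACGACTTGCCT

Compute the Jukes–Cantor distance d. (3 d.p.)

The sequences differ at 11 of 26 sites, so p = 11/26 ≈ 0.423077.
d = −(3/4) ln(1 − 4p/3) = −0.75 ln(1 − 0.564103) = −0.75 ln(0.435897)
  = −0.75 × (-0.830349) = 0.622762 substitutions/site.

0.623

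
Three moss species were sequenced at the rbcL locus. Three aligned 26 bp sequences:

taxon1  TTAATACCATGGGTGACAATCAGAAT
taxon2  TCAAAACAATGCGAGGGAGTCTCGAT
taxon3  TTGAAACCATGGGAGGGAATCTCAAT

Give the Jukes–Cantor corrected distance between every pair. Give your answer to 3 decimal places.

d(taxon1,taxon2) = 0.623, d(taxon1,taxon3) = 0.334, d(taxon2,taxon3) = 0.276

taxon1–taxon2: 11/26 sites differ → p ≈ 0.423077, d = −0.75 ln(1 − 0.564103) = 0.622762 ≈ 0.623.
taxon1–taxon3: 7/26 sites differ → p ≈ 0.269231, d = −0.75 ln(1 − 0.358975) = 0.333515 ≈ 0.334.
taxon2–taxon3: 6/26 sites differ → p ≈ 0.230769, d = −0.75 ln(1 − 0.307692) = 0.275793 ≈ 0.276.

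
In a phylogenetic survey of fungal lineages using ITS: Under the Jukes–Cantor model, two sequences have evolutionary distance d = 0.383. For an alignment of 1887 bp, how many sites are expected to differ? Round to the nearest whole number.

566

Invert JC69: p = (3/4)(1 − e^(−4d/3)) = 0.75 × (1 − e^(-0.510667)) = 0.75 × (1 − 0.600095) = 0.299929.
Expected differing sites = pL ≈ 0.299929 × 1887 = 565.966023 ≈ 566.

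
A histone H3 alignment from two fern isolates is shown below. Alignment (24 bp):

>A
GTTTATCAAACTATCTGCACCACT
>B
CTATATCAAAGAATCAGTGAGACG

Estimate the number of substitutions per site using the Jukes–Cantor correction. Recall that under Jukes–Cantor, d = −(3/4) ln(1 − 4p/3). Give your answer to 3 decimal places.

0.608

The sequences differ at 10 of 24 sites (1, 3, 11, 12, 16, 18, 19, 20, 21, 24), so p = 10/24 ≈ 0.416667.
d = −(3/4) ln(1 − 4p/3) = −0.75 ln(1 − 0.555556) = −0.75 ln(0.444444)
  = −0.75 × (-0.810931) = 0.608198 substitutions/site.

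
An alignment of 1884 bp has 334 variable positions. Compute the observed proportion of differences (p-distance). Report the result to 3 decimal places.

0.177

p = 334/1884 = 0.177282… ≈ 0.177 (to 3 d.p.).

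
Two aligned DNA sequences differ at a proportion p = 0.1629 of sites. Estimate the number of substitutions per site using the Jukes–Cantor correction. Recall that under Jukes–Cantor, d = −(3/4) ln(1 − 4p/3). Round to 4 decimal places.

0.1837

d = −(3/4) ln(1 − 4p/3) = −0.75 ln(1 − 0.2172) = −0.75 ln(0.7828)
  = −0.75 × (-0.244878) = 0.183659 substitutions/site.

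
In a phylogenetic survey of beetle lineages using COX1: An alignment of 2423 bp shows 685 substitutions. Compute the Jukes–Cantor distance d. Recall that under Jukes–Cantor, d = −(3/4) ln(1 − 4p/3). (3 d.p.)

0.355

p = 685/2423 ≈ 0.282707.
d = −(3/4) ln(1 − 4p/3) = −0.75 ln(1 − 0.376943) = −0.75 ln(0.623057)
  = −0.75 × (-0.473117) = 0.354838 substitutions/site.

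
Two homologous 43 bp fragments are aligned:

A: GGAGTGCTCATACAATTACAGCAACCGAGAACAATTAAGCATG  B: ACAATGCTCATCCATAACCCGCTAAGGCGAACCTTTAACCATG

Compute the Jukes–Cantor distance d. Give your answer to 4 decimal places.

The sequences differ at 16 of 43 sites, so p = 16/43 ≈ 0.372093.
d = −(3/4) ln(1 − 4p/3) = −0.75 ln(1 − 0.496124) = −0.75 ln(0.503876)
  = −0.75 × (-0.685425) = 0.514069 substitutions/site.

0.5141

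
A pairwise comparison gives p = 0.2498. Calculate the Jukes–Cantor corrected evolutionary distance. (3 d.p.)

0.304

d = −(3/4) ln(1 − 4p/3) = −0.75 ln(1 − 0.333067) = −0.75 ln(0.666933)
  = −0.75 × (-0.405066) = 0.303800 substitutions/site.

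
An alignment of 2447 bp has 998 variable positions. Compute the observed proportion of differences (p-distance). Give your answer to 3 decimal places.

p = 998/2447 = 0.407846… ≈ 0.408 (to 3 d.p.).

0.408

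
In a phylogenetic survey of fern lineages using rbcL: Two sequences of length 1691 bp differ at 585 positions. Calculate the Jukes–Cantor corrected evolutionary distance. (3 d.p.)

0.464

p = 585/1691 ≈ 0.345949.
d = −(3/4) ln(1 − 4p/3) = −0.75 ln(1 − 0.461265) = −0.75 ln(0.538735)
  = −0.75 × (-0.618531) = 0.463898 substitutions/site.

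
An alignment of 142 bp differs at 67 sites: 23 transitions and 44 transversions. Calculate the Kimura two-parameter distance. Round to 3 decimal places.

P = 23/142 ≈ 0.161972 and Q = 44/142 ≈ 0.309859.
Under the Kimura two-parameter model, d = −½ ln(1 − 2P − Q) − ¼ ln(1 − 2Q).
1 − 2P − Q = 0.366197, giving −½ ln(0.366197) = 0.502292.
1 − 2Q = 0.380282, giving −¼ ln(0.380282) = 0.241711.
d = 0.502292 + 0.241711 = 0.744003.

0.744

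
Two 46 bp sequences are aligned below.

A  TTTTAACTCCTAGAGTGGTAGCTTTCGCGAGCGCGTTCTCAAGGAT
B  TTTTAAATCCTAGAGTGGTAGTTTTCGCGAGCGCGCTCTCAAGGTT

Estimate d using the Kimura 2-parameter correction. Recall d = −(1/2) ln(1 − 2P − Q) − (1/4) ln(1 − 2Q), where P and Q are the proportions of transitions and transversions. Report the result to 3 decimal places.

Of 46 sites, 2 differences are transitions and 2 are transversions, so P = 2/46 ≈ 0.043478 and Q = 2/46 ≈ 0.043478.
Under the Kimura two-parameter model, d = −½ ln(1 − 2P − Q) − ¼ ln(1 − 2Q).
1 − 2P − Q = 0.869566, giving −½ ln(0.869566) = 0.069881.
1 − 2Q = 0.913044, giving −¼ ln(0.913044) = 0.022743.
d = 0.069881 + 0.022743 = 0.092624.

0.093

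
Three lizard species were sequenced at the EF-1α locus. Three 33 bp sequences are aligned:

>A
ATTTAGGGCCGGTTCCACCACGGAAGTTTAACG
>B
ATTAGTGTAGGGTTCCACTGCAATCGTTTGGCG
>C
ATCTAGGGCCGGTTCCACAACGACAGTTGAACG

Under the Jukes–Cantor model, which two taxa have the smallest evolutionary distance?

A–B: 14/33 differ, p = 0.424, d = 0.625.
A–C: 5/33 differ, p = 0.152, d = 0.169.
B–C: 15/33 differ, p = 0.455, d = 0.699.
The smallest distance is between A and C.

A and C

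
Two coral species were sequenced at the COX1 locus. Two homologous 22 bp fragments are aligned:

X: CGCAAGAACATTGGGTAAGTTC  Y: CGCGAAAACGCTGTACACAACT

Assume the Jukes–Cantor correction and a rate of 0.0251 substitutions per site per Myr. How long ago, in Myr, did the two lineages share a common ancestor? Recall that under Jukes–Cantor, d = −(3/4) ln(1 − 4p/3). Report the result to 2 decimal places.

The sequences differ at 12 of 22 sites, so p = 12/22 ≈ 0.545455.
d = −(3/4) ln(1 − 4p/3) = −0.75 ln(1 − 0.727273) = −0.75 ln(0.272727)
  = −0.75 × (-1.299284) = 0.974463 substitutions/site.
Under a molecular clock d = 2μt, so t = d/(2μ) = 0.974463 / (2 × 0.0251) = 19.41 Myr.

19.41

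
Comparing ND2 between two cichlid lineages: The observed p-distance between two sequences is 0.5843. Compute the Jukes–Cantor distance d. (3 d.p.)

d = −(3/4) ln(1 − 4p/3) = −0.75 ln(1 − 0.779067) = −0.75 ln(0.220933)
  = −0.75 × (-1.509896) = 1.132422 substitutions/site.

1.132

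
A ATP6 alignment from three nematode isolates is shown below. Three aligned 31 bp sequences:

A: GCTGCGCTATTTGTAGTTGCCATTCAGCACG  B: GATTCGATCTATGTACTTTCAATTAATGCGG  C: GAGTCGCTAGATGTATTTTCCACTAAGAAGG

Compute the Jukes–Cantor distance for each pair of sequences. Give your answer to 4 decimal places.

d(A,B) = 0.6143, d(A,C) = 0.4806, d(B,C) = 0.4217

A–B: 13/31 sites differ → p ≈ 0.419355, d = −0.75 ln(1 − 0.55914) = 0.614271 ≈ 0.6143.
A–C: 11/31 sites differ → p ≈ 0.354839, d = −0.75 ln(1 − 0.473119) = 0.480585 ≈ 0.4806.
B–C: 10/31 sites differ → p ≈ 0.322581, d = −0.75 ln(1 − 0.430108) = 0.421731 ≈ 0.4217.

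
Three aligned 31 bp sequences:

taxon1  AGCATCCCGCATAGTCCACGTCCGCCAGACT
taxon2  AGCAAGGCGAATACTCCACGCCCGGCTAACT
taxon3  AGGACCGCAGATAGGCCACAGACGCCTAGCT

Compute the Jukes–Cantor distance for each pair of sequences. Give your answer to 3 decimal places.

taxon1–taxon2: 9/31 sites differ → p ≈ 0.290323, d = −0.75 ln(1 − 0.387097) = 0.367161 ≈ 0.367.
taxon1–taxon3: 12/31 sites differ → p ≈ 0.387097, d = −0.75 ln(1 − 0.516129) = 0.544453 ≈ 0.544.
taxon2–taxon3: 12/31 sites differ → p ≈ 0.387097, d = −0.75 ln(1 − 0.516129) = 0.544453 ≈ 0.544.

d(taxon1,taxon2) = 0.367, d(taxon1,taxon3) = 0.544, d(taxon2,taxon3) = 0.544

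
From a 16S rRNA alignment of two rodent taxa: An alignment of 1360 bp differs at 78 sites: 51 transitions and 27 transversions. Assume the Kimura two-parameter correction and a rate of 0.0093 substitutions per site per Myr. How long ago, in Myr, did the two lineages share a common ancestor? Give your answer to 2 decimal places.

P = 51/1360 = 0.0375 and Q = 27/1360 ≈ 0.019853.
Under the Kimura two-parameter model, d = −½ ln(1 − 2P − Q) − ¼ ln(1 − 2Q).
1 − 2P − Q = 0.905147, giving −½ ln(0.905147) = 0.049829.
1 − 2Q = 0.960294, giving −¼ ln(0.960294) = 0.010129.
d = 0.049829 + 0.010129 = 0.059958.
Under a molecular clock d = 2μt, so t = d/(2μ) = 0.059958 / (2 × 0.0093) = 3.22 Myr.

3.22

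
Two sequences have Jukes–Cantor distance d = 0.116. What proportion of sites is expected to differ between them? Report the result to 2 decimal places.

p = (3/4)(1 − e^(−4d/3)) = 0.75 × (1 − e^(-0.154667)) = 0.75 × (1 − 0.856700) = 0.107475.

0.11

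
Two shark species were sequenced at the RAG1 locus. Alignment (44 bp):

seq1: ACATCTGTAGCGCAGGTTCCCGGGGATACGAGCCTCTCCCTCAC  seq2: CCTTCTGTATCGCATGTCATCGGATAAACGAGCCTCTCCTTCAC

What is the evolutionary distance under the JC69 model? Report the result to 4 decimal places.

The sequences differ at 11 of 44 sites, so p = 11/44 = 0.25.
d = −(3/4) ln(1 − 4p/3) = −0.75 ln(1 − 0.333333) = −0.75 ln(0.666667)
  = −0.75 × (-0.405465) = 0.304099 substitutions/site.

0.3041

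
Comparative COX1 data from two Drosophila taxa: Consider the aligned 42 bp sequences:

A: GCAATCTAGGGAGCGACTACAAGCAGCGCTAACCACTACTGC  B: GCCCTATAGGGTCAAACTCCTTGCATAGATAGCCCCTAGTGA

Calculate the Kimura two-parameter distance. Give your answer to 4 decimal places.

0.6143

Of 42 sites, 2 differences are transitions and 15 are transversions, so P = 2/42 ≈ 0.047619 and Q = 15/42 ≈ 0.357143.
Under the Kimura two-parameter model, d = −½ ln(1 − 2P − Q) − ¼ ln(1 − 2Q).
1 − 2P − Q = 0.547619, giving −½ ln(0.547619) = 0.301088.
1 − 2Q = 0.285714, giving −¼ ln(0.285714) = 0.313191.
d = 0.301088 + 0.313191 = 0.614279.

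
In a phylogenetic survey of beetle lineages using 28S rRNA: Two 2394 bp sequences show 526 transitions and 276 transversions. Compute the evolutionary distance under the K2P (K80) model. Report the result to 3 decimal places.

P = 526/2394 ≈ 0.219716 and Q = 276/2394 ≈ 0.115288.
Under the Kimura two-parameter model, d = −½ ln(1 − 2P − Q) − ¼ ln(1 − 2Q).
1 − 2P − Q = 0.44528, giving −½ ln(0.44528) = 0.404526.
1 − 2Q = 0.769424, giving −¼ ln(0.769424) = 0.065528.
d = 0.404526 + 0.065528 = 0.470054.

0.470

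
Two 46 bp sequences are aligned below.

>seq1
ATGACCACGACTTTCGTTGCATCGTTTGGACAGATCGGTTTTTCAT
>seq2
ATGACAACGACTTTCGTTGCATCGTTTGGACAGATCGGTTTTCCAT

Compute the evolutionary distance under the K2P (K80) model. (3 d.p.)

0.045

Of 46 sites, 1 differences are transitions and 1 are transversions, so P = 1/46 ≈ 0.021739 and Q = 1/46 ≈ 0.021739.
Under the Kimura two-parameter model, d = −½ ln(1 − 2P − Q) − ¼ ln(1 − 2Q).
1 − 2P − Q = 0.934783, giving −½ ln(0.934783) = 0.033720.
1 − 2Q = 0.956522, giving −¼ ln(0.956522) = 0.011113.
d = 0.033720 + 0.011113 = 0.044833.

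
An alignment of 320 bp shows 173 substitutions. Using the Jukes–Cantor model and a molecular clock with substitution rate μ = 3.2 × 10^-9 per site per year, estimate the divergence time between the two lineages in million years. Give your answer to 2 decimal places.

p = 173/320 = 0.540625.
d = −(3/4) ln(1 − 4p/3) = −0.75 ln(1 − 0.720833) = −0.75 ln(0.279167)
  = −0.75 × (-1.275945) = 0.956959 substitutions/site.
Under a molecular clock d = 2μt, so t = d/(2μ) = 0.956959 / (2 × 3.2 × 10^-9) = 149.52 million years.

149.52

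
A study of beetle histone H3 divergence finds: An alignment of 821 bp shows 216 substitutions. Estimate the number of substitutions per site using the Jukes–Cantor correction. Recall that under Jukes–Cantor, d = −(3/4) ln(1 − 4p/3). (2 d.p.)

p = 216/821 ≈ 0.263094.
d = −(3/4) ln(1 − 4p/3) = −0.75 ln(1 − 0.350792) = −0.75 ln(0.649208)
  = −0.75 × (-0.432002) = 0.324002 substitutions/site.

0.32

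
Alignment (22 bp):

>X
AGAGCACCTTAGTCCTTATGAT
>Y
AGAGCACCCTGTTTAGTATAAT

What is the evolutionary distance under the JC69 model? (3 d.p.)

0.414

The sequences differ at 7 of 22 sites (9, 11, 12, 14, 15, 16, 20), so p = 7/22 ≈ 0.318182.
d = −(3/4) ln(1 − 4p/3) = −0.75 ln(1 − 0.424243) = −0.75 ln(0.575757)
  = −0.75 × (-0.552070) = 0.414053 substitutions/site.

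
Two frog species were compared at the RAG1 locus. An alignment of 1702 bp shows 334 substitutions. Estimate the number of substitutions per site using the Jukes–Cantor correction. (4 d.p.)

0.2275

p = 334/1702 ≈ 0.19624.
d = −(3/4) ln(1 − 4p/3) = −0.75 ln(1 − 0.261653) = −0.75 ln(0.738347)
  = −0.75 × (-0.303341) = 0.227506 substitutions/site.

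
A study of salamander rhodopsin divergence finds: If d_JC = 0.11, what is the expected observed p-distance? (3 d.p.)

p = (3/4)(1 − e^(−4d/3)) = 0.75 × (1 − e^(-0.146667)) = 0.75 × (1 − 0.863582) = 0.102314.

0.102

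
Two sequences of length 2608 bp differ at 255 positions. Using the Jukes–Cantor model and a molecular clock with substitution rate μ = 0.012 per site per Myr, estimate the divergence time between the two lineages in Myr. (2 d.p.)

4.37

p = 255/2608 ≈ 0.097776.
d = −(3/4) ln(1 − 4p/3) = −0.75 ln(1 − 0.130368) = −0.75 ln(0.869632)
  = −0.75 × (-0.139685) = 0.104764 substitutions/site.
Under a molecular clock d = 2μt, so t = d/(2μ) = 0.104764 / (2 × 0.012) = 4.37 Myr.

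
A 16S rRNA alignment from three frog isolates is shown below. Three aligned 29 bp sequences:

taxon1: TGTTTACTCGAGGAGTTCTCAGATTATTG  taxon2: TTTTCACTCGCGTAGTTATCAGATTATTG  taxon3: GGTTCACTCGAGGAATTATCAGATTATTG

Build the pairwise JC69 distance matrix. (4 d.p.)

d(taxon1,taxon2) = 0.1959, d(taxon1,taxon3) = 0.1524, d(taxon2,taxon3) = 0.1959

taxon1–taxon2: 5/29 sites differ → p ≈ 0.172414, d = −0.75 ln(1 − 0.229885) = 0.195912 ≈ 0.1959.
taxon1–taxon3: 4/29 sites differ → p ≈ 0.137931, d = −0.75 ln(1 − 0.183908) = 0.152421 ≈ 0.1524.
taxon2–taxon3: 5/29 sites differ → p ≈ 0.172414, d = −0.75 ln(1 − 0.229885) = 0.195912 ≈ 0.1959.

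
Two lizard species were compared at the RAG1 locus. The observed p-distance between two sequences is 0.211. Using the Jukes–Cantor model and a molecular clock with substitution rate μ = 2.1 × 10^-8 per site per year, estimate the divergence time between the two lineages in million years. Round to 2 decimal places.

5.90

d = −(3/4) ln(1 − 4p/3) = −0.75 ln(1 − 0.281333) = −0.75 ln(0.718667)
  = −0.75 × (-0.330357) = 0.247768 substitutions/site.
Under a molecular clock d = 2μt, so t = d/(2μ) = 0.247768 / (2 × 2.1 × 10^-8) = 5.90 million years.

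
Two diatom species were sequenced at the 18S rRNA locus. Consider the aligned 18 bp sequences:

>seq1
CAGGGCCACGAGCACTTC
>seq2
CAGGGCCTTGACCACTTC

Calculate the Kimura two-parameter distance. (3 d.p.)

Of 18 sites, 1 differences are transitions and 2 are transversions, so P = 1/18 ≈ 0.055556 and Q = 2/18 ≈ 0.111111.
Under the Kimura two-parameter model, d = −½ ln(1 − 2P − Q) − ¼ ln(1 − 2Q).
1 − 2P − Q = 0.777777, giving −½ ln(0.777777) = 0.125658.
1 − 2Q = 0.777778, giving −¼ ln(0.777778) = 0.062829.
d = 0.125658 + 0.062829 = 0.188487.

0.188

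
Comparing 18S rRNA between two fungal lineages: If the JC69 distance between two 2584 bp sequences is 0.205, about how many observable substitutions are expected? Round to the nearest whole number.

463

Invert JC69: p = (3/4)(1 − e^(−4d/3)) = 0.75 × (1 − e^(-0.273333)) = 0.75 × (1 − 0.760839) = 0.179371.
Expected differing sites = pL ≈ 0.179371 × 2584 = 463.494664 ≈ 463.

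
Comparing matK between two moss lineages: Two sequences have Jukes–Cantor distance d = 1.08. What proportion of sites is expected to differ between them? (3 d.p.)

p = (3/4)(1 − e^(−4d/3)) = 0.75 × (1 − e^(-1.44)) = 0.75 × (1 − 0.236928) = 0.572304.

0.572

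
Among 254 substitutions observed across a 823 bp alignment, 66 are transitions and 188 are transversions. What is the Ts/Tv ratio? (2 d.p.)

R = 66/188 = 0.351063… ≈ 0.35 (to 2 d.p.).

0.35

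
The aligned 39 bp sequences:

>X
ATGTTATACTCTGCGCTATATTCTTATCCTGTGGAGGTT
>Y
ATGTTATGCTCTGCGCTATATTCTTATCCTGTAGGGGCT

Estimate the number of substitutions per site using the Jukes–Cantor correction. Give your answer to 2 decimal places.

0.11

The sequences differ at 4 of 39 sites (8, 33, 35, 38), so p = 4/39 ≈ 0.102564.
d = −(3/4) ln(1 − 4p/3) = −0.75 ln(1 − 0.136752) = −0.75 ln(0.863248)
  = −0.75 × (-0.147053) = 0.110290 substitutions/site.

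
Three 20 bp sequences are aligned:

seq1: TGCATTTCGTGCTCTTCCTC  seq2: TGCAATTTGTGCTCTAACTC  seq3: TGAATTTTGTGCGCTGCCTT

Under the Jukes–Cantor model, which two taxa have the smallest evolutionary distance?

seq1 and seq2

seq1–seq2: 4/20 differ, p = 0.200, d = 0.233.
seq1–seq3: 5/20 differ, p = 0.250, d = 0.304.
seq2–seq3: 6/20 differ, p = 0.300, d = 0.383.
The smallest distance is between seq1 and seq2.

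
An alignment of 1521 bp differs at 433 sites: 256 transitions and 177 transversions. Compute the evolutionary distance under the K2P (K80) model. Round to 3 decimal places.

P = 256/1521 ≈ 0.16831 and Q = 177/1521 ≈ 0.116371.
Under the Kimura two-parameter model, d = −½ ln(1 − 2P − Q) − ¼ ln(1 − 2Q).
1 − 2P − Q = 0.547009, giving −½ ln(0.547009) = 0.301645.
1 − 2Q = 0.767258, giving −¼ ln(0.767258) = 0.066233.
d = 0.301645 + 0.066233 = 0.367878.

0.368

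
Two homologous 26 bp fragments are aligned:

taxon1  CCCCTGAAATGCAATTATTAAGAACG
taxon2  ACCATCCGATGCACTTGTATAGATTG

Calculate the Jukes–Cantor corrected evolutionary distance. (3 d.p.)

0.623

The sequences differ at 11 of 26 sites, so p = 11/26 ≈ 0.423077.
d = −(3/4) ln(1 − 4p/3) = −0.75 ln(1 − 0.564103) = −0.75 ln(0.435897)
  = −0.75 × (-0.830349) = 0.622762 substitutions/site.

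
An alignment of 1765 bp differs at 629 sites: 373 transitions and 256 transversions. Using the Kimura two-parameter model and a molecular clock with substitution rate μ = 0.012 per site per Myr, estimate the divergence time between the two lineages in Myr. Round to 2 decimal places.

21.04

P = 373/1765 ≈ 0.211331 and Q = 256/1765 ≈ 0.145042.
Under the Kimura two-parameter model, d = −½ ln(1 − 2P − Q) − ¼ ln(1 − 2Q).
1 − 2P − Q = 0.432296, giving −½ ln(0.432296) = 0.419322.
1 − 2Q = 0.709916, giving −¼ ln(0.709916) = 0.085652.
d = 0.419322 + 0.085652 = 0.504974.
Under a molecular clock d = 2μt, so t = d/(2μ) = 0.504974 / (2 × 0.012) = 21.04 Myr.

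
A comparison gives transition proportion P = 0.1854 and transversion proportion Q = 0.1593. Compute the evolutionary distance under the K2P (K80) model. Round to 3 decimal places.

Under the Kimura two-parameter model, d = −½ ln(1 − 2P − Q) − ¼ ln(1 − 2Q).
1 − 2P − Q = 0.4699, giving −½ ln(0.4699) = 0.377618.
1 − 2Q = 0.6814, giving −¼ ln(0.6814) = 0.095901.
d = 0.377618 + 0.095901 = 0.473519.

0.474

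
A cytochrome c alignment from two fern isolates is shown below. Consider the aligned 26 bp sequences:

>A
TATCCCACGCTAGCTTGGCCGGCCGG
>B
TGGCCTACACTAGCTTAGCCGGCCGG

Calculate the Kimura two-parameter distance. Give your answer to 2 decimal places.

Of 26 sites, 4 differences are transitions and 1 are transversions, so P = 4/26 ≈ 0.153846 and Q = 1/26 ≈ 0.038462.
Under the Kimura two-parameter model, d = −½ ln(1 − 2P − Q) − ¼ ln(1 − 2Q).
1 − 2P − Q = 0.653846, giving −½ ln(0.653846) = 0.212442.
1 − 2Q = 0.923076, giving −¼ ln(0.923076) = 0.020011.
d = 0.212442 + 0.020011 = 0.232453.

0.23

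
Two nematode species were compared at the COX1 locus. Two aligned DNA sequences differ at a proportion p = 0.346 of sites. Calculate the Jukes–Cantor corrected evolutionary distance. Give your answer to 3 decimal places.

0.464

d = −(3/4) ln(1 − 4p/3) = −0.75 ln(1 − 0.461333) = −0.75 ln(0.538667)
  = −0.75 × (-0.618658) = 0.463994 substitutions/site.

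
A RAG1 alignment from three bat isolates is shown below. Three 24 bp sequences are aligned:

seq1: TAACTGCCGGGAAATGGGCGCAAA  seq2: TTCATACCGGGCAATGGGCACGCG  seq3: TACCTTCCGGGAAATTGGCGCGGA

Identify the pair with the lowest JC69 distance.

seq1–seq2: 9/24 differ, p = 0.375, d = 0.520.
seq1–seq3: 5/24 differ, p = 0.208, d = 0.244.
seq2–seq3: 8/24 differ, p = 0.333, d = 0.441.
The smallest distance is between seq1 and seq3.

seq1 and seq3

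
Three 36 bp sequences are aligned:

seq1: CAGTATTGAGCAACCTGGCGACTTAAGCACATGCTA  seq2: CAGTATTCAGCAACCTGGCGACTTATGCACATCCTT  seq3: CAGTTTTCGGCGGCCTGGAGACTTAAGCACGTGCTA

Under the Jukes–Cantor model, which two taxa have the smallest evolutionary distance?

seq1–seq2: 4/36 differ, p = 0.111, d = 0.120.
seq1–seq3: 7/36 differ, p = 0.194, d = 0.225.
seq2–seq3: 9/36 differ, p = 0.250, d = 0.304.
The smallest distance is between seq1 and seq2.

seq1 and seq2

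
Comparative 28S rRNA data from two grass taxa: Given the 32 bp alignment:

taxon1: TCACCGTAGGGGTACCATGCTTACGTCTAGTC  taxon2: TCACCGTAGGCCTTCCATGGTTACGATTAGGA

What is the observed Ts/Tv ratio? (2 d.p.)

Transitions are A↔G and C↔T; transversions are all other mismatches.
Transitions: 1. Transversions: 7.
R = 1/7 = 0.142857… ≈ 0.14 (to 2 d.p.).

0.14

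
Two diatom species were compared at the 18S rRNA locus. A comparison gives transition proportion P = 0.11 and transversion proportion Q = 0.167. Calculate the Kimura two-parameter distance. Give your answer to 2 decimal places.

Under the Kimura two-parameter model, d = −½ ln(1 − 2P − Q) − ¼ ln(1 − 2Q).
1 − 2P − Q = 0.613, giving −½ ln(0.613) = 0.244695.
1 − 2Q = 0.666, giving −¼ ln(0.666) = 0.101616.
d = 0.244695 + 0.101616 = 0.346311.

0.35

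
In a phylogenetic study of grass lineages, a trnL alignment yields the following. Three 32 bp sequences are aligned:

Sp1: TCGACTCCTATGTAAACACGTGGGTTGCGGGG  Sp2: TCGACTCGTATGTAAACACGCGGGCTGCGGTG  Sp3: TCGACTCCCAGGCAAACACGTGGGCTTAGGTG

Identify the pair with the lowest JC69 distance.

Sp1–Sp2: 4/32 differ, p = 0.125, d = 0.137.
Sp1–Sp3: 7/32 differ, p = 0.219, d = 0.259.
Sp2–Sp3: 7/32 differ, p = 0.219, d = 0.259.
The smallest distance is between Sp1 and Sp2.

Sp1 and Sp2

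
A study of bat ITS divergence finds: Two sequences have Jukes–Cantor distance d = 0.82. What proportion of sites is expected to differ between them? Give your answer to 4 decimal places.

p = (3/4)(1 − e^(−4d/3)) = 0.75 × (1 − e^(-1.093333)) = 0.75 × (1 − 0.335098) = 0.498677.

0.4987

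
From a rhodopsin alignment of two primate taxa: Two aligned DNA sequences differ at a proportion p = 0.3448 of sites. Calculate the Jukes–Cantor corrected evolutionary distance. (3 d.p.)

d = −(3/4) ln(1 − 4p/3) = −0.75 ln(1 − 0.459733) = −0.75 ln(0.540267)
  = −0.75 × (-0.615692) = 0.461769 substitutions/site.

0.462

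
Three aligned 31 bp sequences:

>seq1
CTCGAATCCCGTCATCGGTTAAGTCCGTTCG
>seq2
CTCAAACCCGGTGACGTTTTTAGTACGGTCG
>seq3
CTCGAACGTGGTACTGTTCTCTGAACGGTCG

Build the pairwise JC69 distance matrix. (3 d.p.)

seq1–seq2: 11/31 sites differ → p ≈ 0.354839, d = −0.75 ln(1 − 0.473119) = 0.480585 ≈ 0.481.
seq1–seq3: 15/31 sites differ → p ≈ 0.483871, d = −0.75 ln(1 − 0.645161) = 0.777068 ≈ 0.777.
seq2–seq3: 10/31 sites differ → p ≈ 0.322581, d = −0.75 ln(1 − 0.430108) = 0.421731 ≈ 0.422.

d(seq1,seq2) = 0.481, d(seq1,seq3) = 0.777, d(seq2,seq3) = 0.422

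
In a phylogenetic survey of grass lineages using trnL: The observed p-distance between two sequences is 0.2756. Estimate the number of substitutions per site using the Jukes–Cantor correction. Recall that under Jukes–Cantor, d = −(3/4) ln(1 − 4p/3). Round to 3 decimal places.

0.344

d = −(3/4) ln(1 − 4p/3) = −0.75 ln(1 − 0.367467) = −0.75 ln(0.632533)
  = −0.75 × (-0.458023) = 0.343517 substitutions/site.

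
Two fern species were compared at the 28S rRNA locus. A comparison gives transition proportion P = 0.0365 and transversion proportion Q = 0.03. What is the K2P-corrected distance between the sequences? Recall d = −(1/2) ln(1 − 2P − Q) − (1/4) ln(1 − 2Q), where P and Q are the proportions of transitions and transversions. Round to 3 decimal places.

Under the Kimura two-parameter model, d = −½ ln(1 − 2P − Q) − ¼ ln(1 − 2Q).
1 − 2P − Q = 0.897, giving −½ ln(0.897) = 0.054350.
1 − 2Q = 0.94, giving −¼ ln(0.94) = 0.015469.
d = 0.054350 + 0.015469 = 0.069819.

0.070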